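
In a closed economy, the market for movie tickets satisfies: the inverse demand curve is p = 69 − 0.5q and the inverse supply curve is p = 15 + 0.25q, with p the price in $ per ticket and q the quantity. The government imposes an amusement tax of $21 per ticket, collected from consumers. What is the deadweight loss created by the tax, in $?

Deadweight loss = $294.

Inverting to q(p) form: qd = 138 − 2p; qs = 4p − 60.
Before the tax: set 138 − 2p = 4p − 60 → p* = $33, q* = 72.
With the tax collected from consumers, demand (in seller-price terms) shifts: qd = 138 − 2(p + 21).
New equilibrium: consumers pay $47, suppliers receive $26, q = 44. (Wedge: pb − ps = 21.)
Quantity falls by |ΔQ| = |72 − 44| = 28.
DWL = ½ · t · |ΔQ| = ½ · 21 · 28 = $294.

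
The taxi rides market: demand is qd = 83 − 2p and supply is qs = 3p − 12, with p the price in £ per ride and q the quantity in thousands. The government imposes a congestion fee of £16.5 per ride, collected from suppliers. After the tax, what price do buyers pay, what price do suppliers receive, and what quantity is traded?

Buyers pay £28.9; suppliers receive £12.4; quantity = 25.2.

Without the tax, 83 − 2p = 3p − 12 gives 5p = 95, so p* = £19 and q* = 45.
With the tax collected from suppliers, supply shifts: qs = 3(p − 16.5) − 12.
Solving gives q = 25.2 with buyers paying £28.9 and suppliers receiving £12.4 (the £16.5 wedge).
The less price-elastic side of the market bears the larger share of a per-unit tax.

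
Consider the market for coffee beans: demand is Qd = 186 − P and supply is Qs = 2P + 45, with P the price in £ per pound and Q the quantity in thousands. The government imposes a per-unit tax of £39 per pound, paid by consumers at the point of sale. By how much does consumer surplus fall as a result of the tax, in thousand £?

Consumer surplus falls by £3276 thousand.

Without the tax, 186 − P = 2P + 45 gives 3P = 141, so P* = £47 and Q* = 139.
With the tax collected from consumers, demand (in seller-price terms) shifts: Qd = 186 − (P + 39).
New equilibrium: consumers pay £73, producers receive £34, Q = 113. (Wedge: Pb − Ps = 39.)
ΔCS is the trapezoid between Q = 113 and Q = 139 of height £26: ½ · (139 + 113) · 26 = £3276.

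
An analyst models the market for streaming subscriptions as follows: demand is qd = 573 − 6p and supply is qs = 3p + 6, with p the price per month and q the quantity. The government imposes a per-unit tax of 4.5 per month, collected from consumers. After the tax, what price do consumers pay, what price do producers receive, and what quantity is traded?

Consumers pay 64.5; producers receive 60; quantity = 186.

Before the tax: set 573 − 6p = 3p + 6 → p* = 63, q* = 195.
With the tax collected from consumers, demand (in seller-price terms) shifts: qd = 573 − 6(p + 4.5).
Solving gives q = 186 with consumers paying 64.5 and producers receiving 60 (the 4.5 wedge).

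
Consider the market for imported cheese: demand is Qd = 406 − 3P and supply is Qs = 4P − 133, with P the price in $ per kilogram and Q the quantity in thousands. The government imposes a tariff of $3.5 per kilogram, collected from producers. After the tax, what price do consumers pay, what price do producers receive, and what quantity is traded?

Consumers pay $79; producers receive $75.5; quantity = 169.

Before the tax: set 406 − 3P = 4P − 133 → P* = $77, Q* = 175.
With the tax collected from producers, supply shifts: Qs = 4(P − 3.5) − 133.
New equilibrium: consumers pay $79, producers receive $75.5, Q = 169. (Wedge: Pb − Ps = 3.5.)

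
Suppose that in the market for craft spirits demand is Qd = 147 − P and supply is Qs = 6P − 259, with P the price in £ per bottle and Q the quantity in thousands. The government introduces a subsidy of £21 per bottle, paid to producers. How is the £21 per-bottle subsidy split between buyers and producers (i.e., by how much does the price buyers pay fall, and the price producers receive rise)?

Without the subsidy, 147 − P = 6P − 259 gives 7P = 406, so P* = £58 and Q* = 89.
With a per-unit subsidy paid to producers, each receives P + 21 per unit sold, so supply becomes Qs = 6(P + 21) − 259.
New equilibrium: buyers pay £40, producers receive £61, Q = 107. (Wedge: Pb − Ps = −21.)
Gain to buyers: £18; to producers: £3. (They sum to £21.)

Buyers gain £18 per bottle; producers gain £3 per bottle.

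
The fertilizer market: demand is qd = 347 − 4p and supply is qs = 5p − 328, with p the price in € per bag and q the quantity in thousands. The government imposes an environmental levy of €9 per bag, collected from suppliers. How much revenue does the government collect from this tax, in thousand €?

Without the tax, 347 − 4p = 5p − 328 gives 9p = 675, so p* = €75 and q* = 47.
With the tax collected from suppliers, supply shifts: qs = 5(p − 9) − 328.
Solving gives q = 27 with consumers paying €80 and suppliers receiving €71 (the €9 wedge).
Revenue = t · Q = 9 · 27 = €243.

Tax revenue = €243 thousand.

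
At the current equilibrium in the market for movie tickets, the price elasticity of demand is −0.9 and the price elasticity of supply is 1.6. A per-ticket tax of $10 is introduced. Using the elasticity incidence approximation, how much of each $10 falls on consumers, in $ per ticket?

Incidence ratio: consumers' share ≈ εs / (εs + |εd|) = 1.6 / (1.6 + 0.9) = 0.64.
So consumers bear ≈ 0.64 × $10 = $6.4; suppliers bear $3.6.

Consumers bear ≈ $6.4 per ticket.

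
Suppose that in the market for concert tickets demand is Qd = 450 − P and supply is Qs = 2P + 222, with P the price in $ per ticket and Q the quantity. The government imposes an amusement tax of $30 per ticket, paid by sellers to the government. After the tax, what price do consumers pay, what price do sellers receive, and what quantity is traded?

Consumers pay $96; sellers receive $66; quantity = 354.

Without the tax, 450 − P = 2P + 222 gives 3P = 228, so P* = $76 and Q* = 374.
With the tax collected from sellers, supply shifts: Qs = 2(P − 30) + 222.
Solving gives Q = 354 with consumers paying $96 and sellers receiving $66 (the $30 wedge).
The less price-elastic side of the market bears the larger share of a per-unit tax.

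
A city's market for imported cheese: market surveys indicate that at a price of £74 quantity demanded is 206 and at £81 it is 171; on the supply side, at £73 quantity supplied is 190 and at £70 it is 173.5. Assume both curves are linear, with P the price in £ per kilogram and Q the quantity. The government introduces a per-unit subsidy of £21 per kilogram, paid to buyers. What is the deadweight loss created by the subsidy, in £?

Deadweight loss = £577.5.

Demand slope: (171 − 206)/(81 − 74) = -5, so Qd = 576 − 5P.
Supply slope: (173.5 − 190)/(70 − 73) = 5.5, so Qs = 5.5P − 211.5.
Without the subsidy, 576 − 5P = 5.5P − 211.5 gives 10.5P = 787.5, so P* = £75 and Q* = 201.
With a per-unit subsidy paid to buyers, each effectively pays P − 21, so demand becomes Qd = 576 − 5(P − 21).
Solving gives Q = 256 with buyers paying £64 and suppliers receiving £85 (the £21 wedge).
Quantity rises by |ΔQ| = |201 − 256| = 55.
DWL = ½ · t · |ΔQ| = ½ · 21 · 55 = £577.5.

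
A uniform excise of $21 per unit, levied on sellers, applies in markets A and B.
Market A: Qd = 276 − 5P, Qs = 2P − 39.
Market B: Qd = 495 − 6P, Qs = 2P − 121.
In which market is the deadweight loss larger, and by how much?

Market B, by $15.75.

Market A: pre-tax P* = $45, Q* = 51; post-tax Q = 21; deadweight loss = $315.
Market B: pre-tax P* = $77, Q* = 33; post-tax Q = 1.5; deadweight loss = $330.75.
Difference: $315 vs $330.75 → market B is larger by $15.75.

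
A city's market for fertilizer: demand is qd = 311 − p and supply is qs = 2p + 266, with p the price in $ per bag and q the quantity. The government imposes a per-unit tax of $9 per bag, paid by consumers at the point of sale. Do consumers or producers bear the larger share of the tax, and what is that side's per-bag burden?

Without the tax, 311 − p = 2p + 266 gives 3p = 45, so p* = $15 and q* = 296.
With the tax collected from consumers, demand (in seller-price terms) shifts: qd = 311 − (p + 9).
Solving gives q = 290 with consumers paying $21 and producers receiving $12 (the $9 wedge).
Per-bag burden: consumers $6, producers $3.
Consumers take the larger share because demand is less price-elastic here (demand slope 1 vs supply slope 2).
The less price-elastic side of the market bears the larger share of a per-unit tax.

Consumers bear the larger share: $6 per bag.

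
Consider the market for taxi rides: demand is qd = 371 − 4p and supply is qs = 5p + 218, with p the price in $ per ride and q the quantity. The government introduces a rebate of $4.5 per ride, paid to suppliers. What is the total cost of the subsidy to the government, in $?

Government outlay = $1408.5.

Without the subsidy, 371 − 4p = 5p + 218 gives 9p = 153, so p* = $17 and q* = 303.
With a per-unit subsidy paid to suppliers, each receives p + 4.5 per unit sold, so supply becomes qs = 5(p + 4.5) + 218.
New equilibrium: buyers pay $14.5, suppliers receive $19, q = 313. (Wedge: pb − ps = −4.5.)
Outlay = t · Q = 4.5 · 313 = $1408.5.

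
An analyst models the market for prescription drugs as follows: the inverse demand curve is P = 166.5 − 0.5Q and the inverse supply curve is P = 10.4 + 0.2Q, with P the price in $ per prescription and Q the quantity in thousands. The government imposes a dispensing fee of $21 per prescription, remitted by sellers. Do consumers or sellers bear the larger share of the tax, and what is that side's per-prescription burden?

Rewrite in direct form: Qd = 333 − 2P and Qs = 5P − 52.
Without the tax, 333 − 2P = 5P − 52 gives 7P = 385, so P* = $55 and Q* = 223.
With the tax collected from sellers, supply shifts: Qs = 5(P − 21) − 52.
New equilibrium: consumers pay $70, sellers receive $49, Q = 193. (Wedge: Pb − Ps = 21.)
Per-prescription burden: consumers $15, sellers $6.
Consumers take the larger share because demand is less price-elastic here (demand slope 2 vs supply slope 5).
The less price-elastic side of the market bears the larger share of a per-unit tax.

Consumers bear the larger share: $15 per prescription.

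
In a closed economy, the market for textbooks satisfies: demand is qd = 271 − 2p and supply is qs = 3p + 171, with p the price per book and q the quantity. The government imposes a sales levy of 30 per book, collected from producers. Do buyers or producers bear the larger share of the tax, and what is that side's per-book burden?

Buyers bear the larger share: 18 per book.

Before the tax: set 271 − 2p = 3p + 171 → p* = 20, q* = 231.
With the tax collected from producers, supply shifts: qs = 3(p − 30) + 171.
Solving gives q = 195 with buyers paying 38 and producers receiving 8 (the 30 wedge).
Per-book burden: buyers 18, producers 12.
Buyers take the larger share because demand is less price-elastic here (demand slope 2 vs supply slope 3).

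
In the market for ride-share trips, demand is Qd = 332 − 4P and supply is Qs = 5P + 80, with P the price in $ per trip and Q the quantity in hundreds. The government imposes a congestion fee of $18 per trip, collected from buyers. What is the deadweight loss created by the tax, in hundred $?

Without the tax, 332 − 4P = 5P + 80 gives 9P = 252, so P* = $28 and Q* = 220.
With the tax collected from buyers, demand (in seller-price terms) shifts: Qd = 332 − 4(P + 18).
New equilibrium: buyers pay $38, producers receive $20, Q = 180. (Wedge: Pb − Ps = 18.)
Quantity falls by |ΔQ| = |220 − 180| = 40.
DWL = ½ · t · |ΔQ| = ½ · 18 · 40 = $360.

Deadweight loss = $360 hundred.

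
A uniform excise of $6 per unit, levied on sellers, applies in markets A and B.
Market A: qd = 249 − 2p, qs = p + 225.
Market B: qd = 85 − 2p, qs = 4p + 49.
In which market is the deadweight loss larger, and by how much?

Market A: pre-tax p* = $8, q* = 233; post-tax q = 229; deadweight loss = $12.
Market B: pre-tax p* = $6, q* = 73; post-tax q = 65; deadweight loss = $24.
Difference: $12 vs $24 → market B is larger by $12.

Market B, by $12.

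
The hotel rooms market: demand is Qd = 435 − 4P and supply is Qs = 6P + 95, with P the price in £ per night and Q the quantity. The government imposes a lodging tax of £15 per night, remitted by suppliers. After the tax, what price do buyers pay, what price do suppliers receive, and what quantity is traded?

Before the tax: set 435 − 4P = 6P + 95 → P* = £34, Q* = 299.
With the tax collected from suppliers, supply shifts: Qs = 6(P − 15) + 95.
Solving gives Q = 263 with buyers paying £43 and suppliers receiving £28 (the £15 wedge).
The less price-elastic side of the market bears the larger share of a per-unit tax.

Buyers pay £43; suppliers receive £28; quantity = 263.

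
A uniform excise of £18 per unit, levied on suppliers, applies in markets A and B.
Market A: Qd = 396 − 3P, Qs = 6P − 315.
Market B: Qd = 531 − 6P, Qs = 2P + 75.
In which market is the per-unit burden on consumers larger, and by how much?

Market A, by £7.5.

Market A: pre-tax P* = £79, Q* = 159; post-tax Q = 123; per-unit burden on consumers = £12.
Market B: pre-tax P* = £57, Q* = 189; post-tax Q = 162; per-unit burden on consumers = £4.5.
Difference: £12 vs £4.5 → market A is larger by £7.5.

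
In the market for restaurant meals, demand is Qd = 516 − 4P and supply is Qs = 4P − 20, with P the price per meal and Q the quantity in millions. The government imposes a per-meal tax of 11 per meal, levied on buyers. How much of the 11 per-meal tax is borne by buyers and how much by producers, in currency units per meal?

Buyers bear 5.5 per meal; producers bear 5.5 per meal.

Without the tax, 516 − 4P = 4P − 20 gives 8P = 536, so P* = 67 and Q* = 248.
With the tax collected from buyers, demand (in seller-price terms) shifts: Qd = 516 − 4(P + 11).
Solving gives Q = 226 with buyers paying 72.5 and producers receiving 61.5 (the 11 wedge).
Burden on buyers: 5.5; on producers: 5.5. (They sum to 11.)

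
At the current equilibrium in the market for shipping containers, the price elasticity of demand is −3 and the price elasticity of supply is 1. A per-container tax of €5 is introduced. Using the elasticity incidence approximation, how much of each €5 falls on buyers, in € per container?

Buyers bear ≈ €1.25 per container.

Incidence ratio: buyers' share ≈ εs / (εs + |εd|) = 1 / (1 + 3) = 0.25.
So buyers bear ≈ 0.25 × €5 = €1.25; suppliers bear €3.75.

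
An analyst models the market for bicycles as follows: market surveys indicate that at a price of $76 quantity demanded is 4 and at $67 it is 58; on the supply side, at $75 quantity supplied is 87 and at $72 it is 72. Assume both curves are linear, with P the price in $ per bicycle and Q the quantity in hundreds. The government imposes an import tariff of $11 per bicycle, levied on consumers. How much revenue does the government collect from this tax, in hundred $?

Demand slope: (58 − 4)/(67 − 76) = -6, so Qd = 460 − 6P.
Supply slope: (72 − 87)/(72 − 75) = 5, so Qs = 5P − 288.
Before the tax: set 460 − 6P = 5P − 288 → P* = $68, Q* = 52.
With the tax collected from consumers, demand (in seller-price terms) shifts: Qd = 460 − 6(P + 11).
Solving gives Q = 22 with consumers paying $73 and suppliers receiving $62 (the $11 wedge).
Revenue = t · Q = 11 · 22 = $242.

Tax revenue = $242 hundred.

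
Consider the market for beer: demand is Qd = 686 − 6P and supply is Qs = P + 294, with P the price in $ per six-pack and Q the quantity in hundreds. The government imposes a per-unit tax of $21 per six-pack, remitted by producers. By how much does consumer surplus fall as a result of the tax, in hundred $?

Without the tax, 686 − 6P = P + 294 gives 7P = 392, so P* = $56 and Q* = 350.
With the tax collected from producers, supply shifts: Qs = (P − 21) + 294.
New equilibrium: consumers pay $59, producers receive $38, Q = 332. (Wedge: Pb − Ps = 21.)
ΔCS is the trapezoid between Q = 332 and Q = 350 of height $3: ½ · (350 + 332) · 3 = $1023.

Consumer surplus falls by $1023 hundred.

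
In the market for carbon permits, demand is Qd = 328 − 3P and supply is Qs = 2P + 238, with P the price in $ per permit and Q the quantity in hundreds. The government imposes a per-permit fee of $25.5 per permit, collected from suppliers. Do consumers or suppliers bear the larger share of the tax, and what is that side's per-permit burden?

Before the tax: set 328 − 3P = 2P + 238 → P* = $18, Q* = 274.
With the tax collected from suppliers, supply shifts: Qs = 2(P − 25.5) + 238.
New equilibrium: consumers pay $28.2, suppliers receive $2.7, Q = 243.4. (Wedge: Pb − Ps = 25.5.)
Per-permit burden: consumers $10.2, suppliers $15.3.
Suppliers take the larger share because supply is less price-elastic here (demand slope 3 vs supply slope 2).

Suppliers bear the larger share: $15.3 per permit.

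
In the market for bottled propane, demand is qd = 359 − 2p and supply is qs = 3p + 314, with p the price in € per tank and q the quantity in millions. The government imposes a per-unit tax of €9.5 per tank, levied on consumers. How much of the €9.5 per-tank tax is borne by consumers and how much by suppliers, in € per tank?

Without the tax, 359 − 2p = 3p + 314 gives 5p = 45, so p* = €9 and q* = 341.
With the tax collected from consumers, demand (in seller-price terms) shifts: qd = 359 − 2(p + 9.5).
New equilibrium: consumers pay €14.7, suppliers receive €5.2, q = 329.6. (Wedge: pb − ps = 9.5.)
Burden on consumers: €5.7; on suppliers: €3.8. (They sum to €9.5.)
The less price-elastic side of the market bears the larger share of a per-unit tax.

Consumers bear €5.7 per tank; suppliers bear €3.8 per tank.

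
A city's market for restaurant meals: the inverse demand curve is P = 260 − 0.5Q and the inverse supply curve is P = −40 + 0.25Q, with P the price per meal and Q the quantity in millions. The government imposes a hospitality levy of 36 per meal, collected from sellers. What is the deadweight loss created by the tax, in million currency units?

Deadweight loss = 864 million.

Rewrite in direct form: Qd = 520 − 2P and Qs = 4P + 160.
Without the tax, 520 − 2P = 4P + 160 gives 6P = 360, so P* = 60 and Q* = 400.
With the tax collected from sellers, supply shifts: Qs = 4(P − 36) + 160.
Solving gives Q = 352 with consumers paying 84 and sellers receiving 48 (the 36 wedge).
Quantity falls by |ΔQ| = |400 − 352| = 48.
DWL = ½ · t · |ΔQ| = ½ · 36 · 48 = 864.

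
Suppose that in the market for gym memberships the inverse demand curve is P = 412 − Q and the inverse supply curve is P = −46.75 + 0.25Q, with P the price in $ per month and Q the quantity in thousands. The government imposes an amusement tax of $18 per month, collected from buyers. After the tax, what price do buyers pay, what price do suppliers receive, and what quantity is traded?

Rewrite in direct form: Qd = 412 − P and Qs = 4P + 187.
Without the tax, 412 − P = 4P + 187 gives 5P = 225, so P* = $45 and Q* = 367.
With the tax collected from buyers, demand (in seller-price terms) shifts: Qd = 412 − (P + 18).
New equilibrium: buyers pay $59.4, suppliers receive $41.4, Q = 352.6. (Wedge: Pb − Ps = 18.)

Buyers pay $59.4; suppliers receive $41.4; quantity = 352.6.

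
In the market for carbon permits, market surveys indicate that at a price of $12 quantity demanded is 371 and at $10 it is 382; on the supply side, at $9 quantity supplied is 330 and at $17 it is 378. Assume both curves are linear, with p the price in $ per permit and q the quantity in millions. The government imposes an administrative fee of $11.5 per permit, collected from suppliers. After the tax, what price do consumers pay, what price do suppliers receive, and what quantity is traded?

Demand slope: (382 − 371)/(10 − 12) = -5.5, so qd = 437 − 5.5p.
Supply slope: (378 − 330)/(17 − 9) = 6, so qs = 6p + 276.
Before the tax: set 437 − 5.5p = 6p + 276 → p* = $14, q* = 360.
With the tax collected from suppliers, supply shifts: qs = 6(p − 11.5) + 276.
Solving gives q = 327 with consumers paying $20 and suppliers receiving $8.5 (the $11.5 wedge).

Consumers pay $20; suppliers receive $8.5; quantity = 327.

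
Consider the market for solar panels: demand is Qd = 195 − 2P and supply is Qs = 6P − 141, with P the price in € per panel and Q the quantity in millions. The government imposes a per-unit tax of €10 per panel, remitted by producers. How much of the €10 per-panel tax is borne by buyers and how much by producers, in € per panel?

Without the tax, 195 − 2P = 6P − 141 gives 8P = 336, so P* = €42 and Q* = 111.
With the tax collected from producers, supply shifts: Qs = 6(P − 10) − 141.
Solving gives Q = 96 with buyers paying €49.5 and producers receiving €39.5 (the €10 wedge).
Burden on buyers: €7.5; on producers: €2.5. (They sum to €10.)
The less price-elastic side of the market bears the larger share of a per-unit tax.

Buyers bear €7.5 per panel; producers bear €2.5 per panel.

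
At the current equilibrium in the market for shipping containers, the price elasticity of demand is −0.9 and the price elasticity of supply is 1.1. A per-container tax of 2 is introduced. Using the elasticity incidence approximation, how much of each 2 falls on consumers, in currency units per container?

Incidence ratio: consumers' share ≈ εs / (εs + |εd|) = 1.1 / (1.1 + 0.9) = 0.55.
So consumers bear ≈ 0.55 × 2 = 1.1; producers bear 0.9.

Consumers bear ≈ 1.1 per container.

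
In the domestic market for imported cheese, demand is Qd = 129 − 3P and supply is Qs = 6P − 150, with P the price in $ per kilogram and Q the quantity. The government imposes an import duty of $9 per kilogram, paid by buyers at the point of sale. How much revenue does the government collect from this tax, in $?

Tax revenue = $162.

Without the tax, 129 − 3P = 6P − 150 gives 9P = 279, so P* = $31 and Q* = 36.
With the tax collected from buyers, demand (in seller-price terms) shifts: Qd = 129 − 3(P + 9).
New equilibrium: buyers pay $37, suppliers receive $28, Q = 18. (Wedge: Pb − Ps = 9.)
Revenue = t · Q = 9 · 18 = $162.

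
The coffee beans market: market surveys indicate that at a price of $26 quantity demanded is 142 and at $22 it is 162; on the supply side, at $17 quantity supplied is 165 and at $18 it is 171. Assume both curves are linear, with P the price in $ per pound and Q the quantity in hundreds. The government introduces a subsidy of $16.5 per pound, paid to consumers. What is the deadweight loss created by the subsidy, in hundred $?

Demand slope: (162 − 142)/(22 − 26) = -5, so Qd = 272 − 5P.
Supply slope: (171 − 165)/(18 − 17) = 6, so Qs = 6P + 63.
Before the subsidy: set 272 − 5P = 6P + 63 → P* = $19, Q* = 177.
With a per-unit subsidy paid to consumers, each effectively pays P − 16.5, so demand becomes Qd = 272 − 5(P − 16.5).
New equilibrium: consumers pay $10, suppliers receive $26.5, Q = 222. (Wedge: Pb − Ps = −16.5.)
Quantity rises by |ΔQ| = |177 − 222| = 45.
DWL = ½ · t · |ΔQ| = ½ · 16.5 · 45 = $371.25.

Deadweight loss = $371.25 hundred.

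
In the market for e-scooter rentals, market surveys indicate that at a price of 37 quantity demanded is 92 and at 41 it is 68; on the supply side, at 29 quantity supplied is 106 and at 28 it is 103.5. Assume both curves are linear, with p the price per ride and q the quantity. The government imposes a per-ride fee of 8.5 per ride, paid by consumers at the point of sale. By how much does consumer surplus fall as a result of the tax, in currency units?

Consumer surplus falls by 271.25.

Demand slope: (68 − 92)/(41 − 37) = -6, so qd = 314 − 6p.
Supply slope: (103.5 − 106)/(28 − 29) = 2.5, so qs = 2.5p + 33.5.
Without the tax, 314 − 6p = 2.5p + 33.5 gives 8.5p = 280.5, so p* = 33 and q* = 116.
With the tax collected from consumers, demand (in seller-price terms) shifts: qd = 314 − 6(p + 8.5).
Solving gives q = 101 with consumers paying 35.5 and sellers receiving 27 (the 8.5 wedge).
ΔCS is the trapezoid between Q = 101 and Q = 116 of height 2.5: ½ · (116 + 101) · 2.5 = 271.25.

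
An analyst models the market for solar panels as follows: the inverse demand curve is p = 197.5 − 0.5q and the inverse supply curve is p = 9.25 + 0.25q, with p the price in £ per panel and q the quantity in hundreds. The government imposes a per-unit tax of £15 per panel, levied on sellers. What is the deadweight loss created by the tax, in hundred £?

Rewrite in direct form: qd = 395 − 2p and qs = 4p − 37.
Without the tax, 395 − 2p = 4p − 37 gives 6p = 432, so p* = £72 and q* = 251.
With the tax collected from sellers, supply shifts: qs = 4(p − 15) − 37.
Solving gives q = 231 with buyers paying £82 and sellers receiving £67 (the £15 wedge).
Quantity falls by |ΔQ| = |251 − 231| = 20.
DWL = ½ · t · |ΔQ| = ½ · 15 · 20 = £150.

Deadweight loss = £150 hundred.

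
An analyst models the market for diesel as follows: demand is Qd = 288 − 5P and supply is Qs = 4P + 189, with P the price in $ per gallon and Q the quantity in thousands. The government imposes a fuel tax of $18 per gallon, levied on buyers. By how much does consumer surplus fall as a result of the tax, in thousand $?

Before the tax: set 288 − 5P = 4P + 189 → P* = $11, Q* = 233.
With the tax collected from buyers, demand (in seller-price terms) shifts: Qd = 288 − 5(P + 18).
Solving gives Q = 193 with buyers paying $19 and producers receiving $1 (the $18 wedge).
ΔCS is the trapezoid between Q = 193 and Q = 233 of height $8: ½ · (233 + 193) · 8 = $1704.

Consumer surplus falls by $1704 thousand.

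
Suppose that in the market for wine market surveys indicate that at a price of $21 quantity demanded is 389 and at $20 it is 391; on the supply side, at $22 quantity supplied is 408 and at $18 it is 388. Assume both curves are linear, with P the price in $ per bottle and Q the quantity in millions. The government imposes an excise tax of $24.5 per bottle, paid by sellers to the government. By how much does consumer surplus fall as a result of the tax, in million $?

Consumer surplus falls by $6571.25 million.

Demand slope: (391 − 389)/(20 − 21) = -2, so Qd = 431 − 2P.
Supply slope: (388 − 408)/(18 − 22) = 5, so Qs = 5P + 298.
Before the tax: set 431 − 2P = 5P + 298 → P* = $19, Q* = 393.
With the tax collected from sellers, supply shifts: Qs = 5(P − 24.5) + 298.
New equilibrium: consumers pay $36.5, sellers receive $12, Q = 358. (Wedge: Pb − Ps = 24.5.)
ΔCS is the trapezoid between Q = 358 and Q = 393 of height $17.5: ½ · (393 + 358) · 17.5 = $6571.25.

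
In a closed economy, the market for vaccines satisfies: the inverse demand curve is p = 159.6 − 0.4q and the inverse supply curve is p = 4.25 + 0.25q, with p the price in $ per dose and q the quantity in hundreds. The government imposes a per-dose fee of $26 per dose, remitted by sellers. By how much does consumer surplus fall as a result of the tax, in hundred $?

Consumer surplus falls by $3504 hundred.

Inverting to q(p) form: qd = 399 − 2.5p; qs = 4p − 17.
Before the tax: set 399 − 2.5p = 4p − 17 → p* = $64, q* = 239.
With the tax collected from sellers, supply shifts: qs = 4(p − 26) − 17.
Solving gives q = 199 with buyers paying $80 and sellers receiving $54 (the $26 wedge).
ΔCS is the trapezoid between Q = 199 and Q = 239 of height $16: ½ · (239 + 199) · 16 = $3504.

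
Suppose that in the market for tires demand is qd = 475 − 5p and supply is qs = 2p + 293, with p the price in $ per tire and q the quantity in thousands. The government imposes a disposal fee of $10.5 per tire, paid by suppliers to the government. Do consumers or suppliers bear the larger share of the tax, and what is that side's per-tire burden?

Before the tax: set 475 − 5p = 2p + 293 → p* = $26, q* = 345.
With the tax collected from suppliers, supply shifts: qs = 2(p − 10.5) + 293.
New equilibrium: consumers pay $29, suppliers receive $18.5, q = 330. (Wedge: pb − ps = 10.5.)
Per-tire burden: consumers $3, suppliers $7.5.
Suppliers take the larger share because supply is less price-elastic here (demand slope 5 vs supply slope 2).
The less price-elastic side of the market bears the larger share of a per-unit tax.

Suppliers bear the larger share: $7.5 per tire.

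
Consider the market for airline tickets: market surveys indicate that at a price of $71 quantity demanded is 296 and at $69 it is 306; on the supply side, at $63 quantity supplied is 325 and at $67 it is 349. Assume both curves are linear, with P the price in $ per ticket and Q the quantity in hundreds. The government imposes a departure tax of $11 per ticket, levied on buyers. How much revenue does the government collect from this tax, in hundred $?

Tax revenue = $3311 hundred.

Demand slope: (306 − 296)/(69 − 71) = -5, so Qd = 651 − 5P.
Supply slope: (349 − 325)/(67 − 63) = 6, so Qs = 6P − 53.
Before the tax: set 651 − 5P = 6P − 53 → P* = $64, Q* = 331.
With the tax collected from buyers, demand (in seller-price terms) shifts: Qd = 651 − 5(P + 11).
Solving gives Q = 301 with buyers paying $70 and sellers receiving $59 (the $11 wedge).
Revenue = t · Q = 11 · 301 = $3311.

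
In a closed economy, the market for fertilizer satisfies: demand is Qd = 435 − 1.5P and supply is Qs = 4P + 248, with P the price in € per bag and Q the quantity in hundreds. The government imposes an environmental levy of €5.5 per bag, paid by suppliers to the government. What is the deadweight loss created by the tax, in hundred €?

Deadweight loss = €16.5 hundred.

Before the tax: set 435 − 1.5P = 4P + 248 → P* = €34, Q* = 384.
With the tax collected from suppliers, supply shifts: Qs = 4(P − 5.5) + 248.
New equilibrium: buyers pay €38, suppliers receive €32.5, Q = 378. (Wedge: Pb − Ps = 5.5.)
Quantity falls by |ΔQ| = |384 − 378| = 6.
DWL = ½ · t · |ΔQ| = ½ · 5.5 · 6 = €16.5.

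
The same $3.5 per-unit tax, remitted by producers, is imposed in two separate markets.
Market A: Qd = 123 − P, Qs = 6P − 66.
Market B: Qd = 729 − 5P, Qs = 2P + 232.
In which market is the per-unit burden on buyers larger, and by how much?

Market A: pre-tax P* = $27, Q* = 96; post-tax Q = 93; per-unit burden on buyers = $3.
Market B: pre-tax P* = $71, Q* = 374; post-tax Q = 369; per-unit burden on buyers = $1.
Difference: $3 vs $1 → market A is larger by $2.

Market A, by $2.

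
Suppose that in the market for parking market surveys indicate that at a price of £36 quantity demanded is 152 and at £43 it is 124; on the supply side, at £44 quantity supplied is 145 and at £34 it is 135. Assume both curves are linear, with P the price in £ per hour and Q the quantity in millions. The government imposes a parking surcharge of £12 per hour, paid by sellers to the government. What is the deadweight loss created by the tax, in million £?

Demand slope: (124 − 152)/(43 − 36) = -4, so Qd = 296 − 4P.
Supply slope: (135 − 145)/(34 − 44) = 1, so Qs = P + 101.
Without the tax, 296 − 4P = P + 101 gives 5P = 195, so P* = £39 and Q* = 140.
With the tax collected from sellers, supply shifts: Qs = (P − 12) + 101.
New equilibrium: buyers pay £41.4, sellers receive £29.4, Q = 130.4. (Wedge: Pb − Ps = 12.)
Quantity falls by |ΔQ| = |140 − 130.4| = 9.6.
DWL = ½ · t · |ΔQ| = ½ · 12 · 9.6 = £57.6.

Deadweight loss = £57.6 million.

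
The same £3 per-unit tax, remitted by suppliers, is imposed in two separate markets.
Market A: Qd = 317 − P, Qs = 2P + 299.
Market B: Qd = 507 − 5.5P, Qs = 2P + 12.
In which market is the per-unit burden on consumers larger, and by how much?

Market A: pre-tax P* = £6, Q* = 311; post-tax Q = 309; per-unit burden on consumers = £2.
Market B: pre-tax P* = £66, Q* = 144; post-tax Q = 139.6; per-unit burden on consumers = £0.8.
Difference: £2 vs £0.8 → market A is larger by £1.2.

Market A, by £1.2.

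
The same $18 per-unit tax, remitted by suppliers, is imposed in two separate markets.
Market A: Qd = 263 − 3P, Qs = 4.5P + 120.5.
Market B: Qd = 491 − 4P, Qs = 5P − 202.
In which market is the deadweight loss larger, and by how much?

Market B, by $68.4.

Market A: pre-tax P* = $19, Q* = 206; post-tax Q = 173.6; deadweight loss = $291.6.
Market B: pre-tax P* = $77, Q* = 183; post-tax Q = 143; deadweight loss = $360.
Difference: $291.6 vs $360 → market B is larger by $68.4.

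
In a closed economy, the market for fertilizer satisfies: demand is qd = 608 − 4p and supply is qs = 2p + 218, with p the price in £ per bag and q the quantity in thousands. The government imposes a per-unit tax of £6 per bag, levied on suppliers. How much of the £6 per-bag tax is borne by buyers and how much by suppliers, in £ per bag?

Buyers bear £2 per bag; suppliers bear £4 per bag.

Before the tax: set 608 − 4p = 2p + 218 → p* = £65, q* = 348.
With the tax collected from suppliers, supply shifts: qs = 2(p − 6) + 218.
New equilibrium: buyers pay £67, suppliers receive £61, q = 340. (Wedge: pb − ps = 6.)
Burden on buyers: £2; on suppliers: £4. (They sum to £6.)
The less price-elastic side of the market bears the larger share of a per-unit tax.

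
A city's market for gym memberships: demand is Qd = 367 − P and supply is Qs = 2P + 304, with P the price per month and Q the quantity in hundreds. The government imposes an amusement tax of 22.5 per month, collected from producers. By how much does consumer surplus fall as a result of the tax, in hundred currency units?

Consumer surplus falls by 5077.5 hundred.

Without the tax, 367 − P = 2P + 304 gives 3P = 63, so P* = 21 and Q* = 346.
With the tax collected from producers, supply shifts: Qs = 2(P − 22.5) + 304.
Solving gives Q = 331 with buyers paying 36 and producers receiving 13.5 (the 22.5 wedge).
ΔCS is the trapezoid between Q = 331 and Q = 346 of height 15: ½ · (346 + 331) · 15 = 5077.5.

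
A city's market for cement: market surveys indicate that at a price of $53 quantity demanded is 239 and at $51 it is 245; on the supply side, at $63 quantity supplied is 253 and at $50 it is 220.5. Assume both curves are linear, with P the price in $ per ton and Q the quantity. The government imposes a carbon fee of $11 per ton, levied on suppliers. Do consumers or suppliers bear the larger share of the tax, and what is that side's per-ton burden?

Suppliers bear the larger share: $6 per ton.

Demand slope: (245 − 239)/(51 − 53) = -3, so Qd = 398 − 3P.
Supply slope: (220.5 − 253)/(50 − 63) = 2.5, so Qs = 2.5P + 95.5.
Without the tax, 398 − 3P = 2.5P + 95.5 gives 5.5P = 302.5, so P* = $55 and Q* = 233.
With the tax collected from suppliers, supply shifts: Qs = 2.5(P − 11) + 95.5.
New equilibrium: consumers pay $60, suppliers receive $49, Q = 218. (Wedge: Pb − Ps = 11.)
Per-ton burden: consumers $5, suppliers $6.
Suppliers take the larger share because supply is less price-elastic here (demand slope 3 vs supply slope 2.5).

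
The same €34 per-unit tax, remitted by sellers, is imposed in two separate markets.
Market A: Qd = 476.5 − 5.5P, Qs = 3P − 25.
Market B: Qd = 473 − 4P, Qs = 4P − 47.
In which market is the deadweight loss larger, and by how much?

Market B, by €34.

Market A: pre-tax P* = €59, Q* = 152; post-tax Q = 86; deadweight loss = €1122.
Market B: pre-tax P* = €65, Q* = 213; post-tax Q = 145; deadweight loss = €1156.
Difference: €1122 vs €1156 → market B is larger by €34.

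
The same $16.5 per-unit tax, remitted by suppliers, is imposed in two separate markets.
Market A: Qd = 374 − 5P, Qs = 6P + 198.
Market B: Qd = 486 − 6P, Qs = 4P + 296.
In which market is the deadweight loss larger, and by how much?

Market A, by $44.55.

Market A: pre-tax P* = $16, Q* = 294; post-tax Q = 249; deadweight loss = $371.25.
Market B: pre-tax P* = $19, Q* = 372; post-tax Q = 332.4; deadweight loss = $326.7.
Difference: $371.25 vs $326.7 → market A is larger by $44.55.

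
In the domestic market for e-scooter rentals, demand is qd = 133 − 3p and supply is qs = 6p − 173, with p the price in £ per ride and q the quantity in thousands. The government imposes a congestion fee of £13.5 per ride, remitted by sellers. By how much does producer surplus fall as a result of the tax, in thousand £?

Producer surplus falls by £78.75 thousand.

Without the tax, 133 − 3p = 6p − 173 gives 9p = 306, so p* = £34 and q* = 31.
With the tax collected from sellers, supply shifts: qs = 6(p − 13.5) − 173.
New equilibrium: consumers pay £43, sellers receive £29.5, q = 4. (Wedge: pb − ps = 13.5.)
ΔPS is the trapezoid between Q = 4 and Q = 31 of height £4.5: ½ · (31 + 4) · 4.5 = £78.75.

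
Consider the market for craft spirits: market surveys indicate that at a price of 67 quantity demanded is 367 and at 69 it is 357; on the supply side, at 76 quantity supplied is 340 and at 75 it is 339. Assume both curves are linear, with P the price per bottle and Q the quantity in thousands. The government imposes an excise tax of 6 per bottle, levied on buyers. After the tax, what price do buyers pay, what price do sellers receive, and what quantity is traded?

Buyers pay 74; sellers receive 68; quantity = 332.

Demand slope: (357 − 367)/(69 − 67) = -5, so Qd = 702 − 5P.
Supply slope: (339 − 340)/(75 − 76) = 1, so Qs = P + 264.
Without the tax, 702 − 5P = P + 264 gives 6P = 438, so P* = 73 and Q* = 337.
With the tax collected from buyers, demand (in seller-price terms) shifts: Qd = 702 − 5(P + 6).
Solving gives Q = 332 with buyers paying 74 and sellers receiving 68 (the 6 wedge).
The less price-elastic side of the market bears the larger share of a per-unit tax.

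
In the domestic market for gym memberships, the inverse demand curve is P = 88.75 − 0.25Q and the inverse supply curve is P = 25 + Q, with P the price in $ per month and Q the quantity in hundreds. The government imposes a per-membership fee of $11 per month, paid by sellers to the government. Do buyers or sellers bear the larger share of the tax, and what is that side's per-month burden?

Rewrite in direct form: Qd = 355 − 4P and Qs = P − 25.
Without the tax, 355 − 4P = P − 25 gives 5P = 380, so P* = $76 and Q* = 51.
With the tax collected from sellers, supply shifts: Qs = (P − 11) − 25.
Solving gives Q = 42.2 with buyers paying $78.2 and sellers receiving $67.2 (the $11 wedge).
Per-month burden: buyers $2.2, sellers $8.8.
Sellers take the larger share because supply is less price-elastic here (demand slope 4 vs supply slope 1).
The less price-elastic side of the market bears the larger share of a per-unit tax.

Sellers bear the larger share: $8.8 per month.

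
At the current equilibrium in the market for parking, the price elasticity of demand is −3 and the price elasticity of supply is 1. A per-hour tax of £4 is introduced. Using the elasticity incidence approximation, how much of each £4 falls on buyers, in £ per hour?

Buyers bear ≈ £1 per hour.

Incidence ratio: buyers' share ≈ εs / (εs + |εd|) = 1 / (1 + 3) = 0.25.
So buyers bear ≈ 0.25 × £4 = £1; suppliers bear £3.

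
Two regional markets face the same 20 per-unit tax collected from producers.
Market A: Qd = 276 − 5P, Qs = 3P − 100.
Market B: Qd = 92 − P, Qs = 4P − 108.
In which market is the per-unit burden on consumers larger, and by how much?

Market A: pre-tax P* = 47, Q* = 41; post-tax Q = 3.5; per-unit burden on consumers = 7.5.
Market B: pre-tax P* = 40, Q* = 52; post-tax Q = 36; per-unit burden on consumers = 16.
Difference: 7.5 vs 16 → market B is larger by 8.5.

Market B, by 8.5.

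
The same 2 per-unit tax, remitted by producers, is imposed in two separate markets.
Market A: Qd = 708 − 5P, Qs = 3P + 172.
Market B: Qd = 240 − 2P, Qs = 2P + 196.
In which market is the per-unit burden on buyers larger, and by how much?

Market B, by 0.25.

Market A: pre-tax P* = 67, Q* = 373; post-tax Q = 369.25; per-unit burden on buyers = 0.75.
Market B: pre-tax P* = 11, Q* = 218; post-tax Q = 216; per-unit burden on buyers = 1.
Difference: 0.75 vs 1 → market B is larger by 0.25.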